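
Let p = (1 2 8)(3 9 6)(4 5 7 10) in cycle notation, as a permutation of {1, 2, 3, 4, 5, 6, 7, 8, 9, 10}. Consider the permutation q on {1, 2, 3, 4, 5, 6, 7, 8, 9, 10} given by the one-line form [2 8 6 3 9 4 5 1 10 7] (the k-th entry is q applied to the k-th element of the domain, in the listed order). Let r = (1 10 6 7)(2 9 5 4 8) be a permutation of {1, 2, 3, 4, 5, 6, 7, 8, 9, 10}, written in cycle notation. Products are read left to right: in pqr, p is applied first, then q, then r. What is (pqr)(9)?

8

Apply the permutations in order: p(9) = 6, then q(6) = 4, then r(4) = 8. So (pqr)(9) = 8.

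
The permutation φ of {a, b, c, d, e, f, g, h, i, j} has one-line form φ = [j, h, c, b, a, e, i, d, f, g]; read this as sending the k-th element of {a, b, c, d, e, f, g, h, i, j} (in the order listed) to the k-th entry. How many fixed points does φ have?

The fixed points (elements with φ(x) = x) are {c}, so there is 1.

1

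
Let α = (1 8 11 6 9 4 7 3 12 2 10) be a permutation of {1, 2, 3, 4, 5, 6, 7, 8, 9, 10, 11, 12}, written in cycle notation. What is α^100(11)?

11 lies in the 11-cycle (1 8 11 6 9 4 7 3 12 2 10).
Powers repeat with period 11 on this cycle, and 100 mod 11 = 1, so α^100(11) = α^1(11).
Stepping 1 place around the cycle: 11 → 6.

6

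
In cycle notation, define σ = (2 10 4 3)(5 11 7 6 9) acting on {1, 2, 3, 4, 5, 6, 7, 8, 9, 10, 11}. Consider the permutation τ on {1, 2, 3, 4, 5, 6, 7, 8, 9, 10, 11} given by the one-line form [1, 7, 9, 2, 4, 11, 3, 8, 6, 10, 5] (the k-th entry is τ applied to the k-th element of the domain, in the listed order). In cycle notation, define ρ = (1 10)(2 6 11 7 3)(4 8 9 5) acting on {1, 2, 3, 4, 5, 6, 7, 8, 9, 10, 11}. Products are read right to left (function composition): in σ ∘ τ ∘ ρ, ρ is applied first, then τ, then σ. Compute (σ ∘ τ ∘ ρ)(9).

3

(σ ∘ τ ∘ ρ)(9) = σ(τ(ρ(9))). ρ(9) = 5, then τ(5) = 4, then σ(4) = 3, so the result is 3.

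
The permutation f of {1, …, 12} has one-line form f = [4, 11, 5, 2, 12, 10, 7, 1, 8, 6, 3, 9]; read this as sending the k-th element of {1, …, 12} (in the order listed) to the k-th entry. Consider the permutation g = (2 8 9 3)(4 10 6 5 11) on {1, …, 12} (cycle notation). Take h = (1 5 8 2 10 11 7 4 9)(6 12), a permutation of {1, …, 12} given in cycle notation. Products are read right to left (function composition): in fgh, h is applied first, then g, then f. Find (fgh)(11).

7

Chase 11: h(11) = 7; g(7) = 7; f(7) = 7. Hence (fgh)(11) = 7.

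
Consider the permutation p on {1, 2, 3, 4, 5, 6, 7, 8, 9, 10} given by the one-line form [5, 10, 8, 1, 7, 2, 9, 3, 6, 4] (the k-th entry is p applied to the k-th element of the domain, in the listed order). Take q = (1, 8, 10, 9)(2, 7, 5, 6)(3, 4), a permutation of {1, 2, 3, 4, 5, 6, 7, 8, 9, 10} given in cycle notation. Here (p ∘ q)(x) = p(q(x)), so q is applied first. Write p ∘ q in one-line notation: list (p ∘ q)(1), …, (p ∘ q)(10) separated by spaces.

3 9 1 8 2 10 7 4 5 6

(p ∘ q)(x) = p(q(x)). Computing each image: p(q(1)) = p(8) = 3, p(q(2)) = p(7) = 9, p(q(3)) = p(4) = 1, p(q(4)) = p(3) = 8, p(q(5)) = p(6) = 2, p(q(6)) = p(2) = 10, p(q(7)) = p(5) = 7, p(q(8)) = p(10) = 4, p(q(9)) = p(1) = 5, p(q(10)) = p(9) = 6.
Hence p ∘ q = [3 9 1 8 2 10 7 4 5 6].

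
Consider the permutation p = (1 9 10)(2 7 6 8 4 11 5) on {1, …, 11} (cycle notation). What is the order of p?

The cycle type of p is (7, 3, 1).
The order of p is the least common multiple of its cycle lengths: lcm(7, 3) = 21.

21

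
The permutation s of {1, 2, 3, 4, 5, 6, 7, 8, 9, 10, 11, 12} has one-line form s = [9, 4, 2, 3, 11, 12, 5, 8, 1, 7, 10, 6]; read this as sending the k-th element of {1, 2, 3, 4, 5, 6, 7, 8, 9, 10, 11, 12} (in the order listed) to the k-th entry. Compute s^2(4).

2

Tracing 4 → 3 → … returns to 4 after 3 steps, so 4 lies in a 3-cycle (2, 4, 3).
Advancing 2 steps from 4: 4 → 3 → 2.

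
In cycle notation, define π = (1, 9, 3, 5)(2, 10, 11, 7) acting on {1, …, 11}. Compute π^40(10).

10 lies in the 4-cycle (2, 10, 11, 7).
Since the cycle has length 4, π^40 acts on it the same as π^0 (40 mod 4 = 0).
So π^40(10) = 10.

10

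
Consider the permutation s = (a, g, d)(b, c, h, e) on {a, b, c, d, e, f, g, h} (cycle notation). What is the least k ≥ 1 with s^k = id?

The cycle type of s is (4, 3, 1).
Since disjoint cycles commute, ord(s) = lcm(4, 3) = 12.

12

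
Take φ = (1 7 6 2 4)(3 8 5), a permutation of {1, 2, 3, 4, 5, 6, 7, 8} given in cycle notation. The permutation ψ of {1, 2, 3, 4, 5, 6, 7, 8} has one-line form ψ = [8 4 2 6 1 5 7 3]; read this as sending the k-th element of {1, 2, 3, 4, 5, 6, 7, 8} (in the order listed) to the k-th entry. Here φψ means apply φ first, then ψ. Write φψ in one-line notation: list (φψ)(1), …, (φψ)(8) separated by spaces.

(φψ)(x) = ψ(φ(x)). Computing each image: ψ(φ(1)) = ψ(7) = 7, ψ(φ(2)) = ψ(4) = 6, ψ(φ(3)) = ψ(8) = 3, ψ(φ(4)) = ψ(1) = 8, ψ(φ(5)) = ψ(3) = 2, ψ(φ(6)) = ψ(2) = 4, ψ(φ(7)) = ψ(6) = 5, ψ(φ(8)) = ψ(5) = 1.
Hence φψ = [7 6 3 8 2 4 5 1].

7 6 3 8 2 4 5 1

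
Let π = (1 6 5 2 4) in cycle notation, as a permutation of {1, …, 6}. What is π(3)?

3

3 does not appear in any cycle of π, so it is a fixed point: π(3) = 3.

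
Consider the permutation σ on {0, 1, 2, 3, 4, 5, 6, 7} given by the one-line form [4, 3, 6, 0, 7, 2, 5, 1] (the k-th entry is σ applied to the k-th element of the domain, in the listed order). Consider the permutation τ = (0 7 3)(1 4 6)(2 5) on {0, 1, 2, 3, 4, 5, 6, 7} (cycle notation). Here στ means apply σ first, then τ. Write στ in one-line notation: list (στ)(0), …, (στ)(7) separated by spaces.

6 0 1 7 3 5 2 4

(στ)(x) = τ(σ(x)). Computing each image: τ(σ(0)) = τ(4) = 6, τ(σ(1)) = τ(3) = 0, τ(σ(2)) = τ(6) = 1, τ(σ(3)) = τ(0) = 7, τ(σ(4)) = τ(7) = 3, τ(σ(5)) = τ(2) = 5, τ(σ(6)) = τ(5) = 2, τ(σ(7)) = τ(1) = 4.
Hence στ = [6 0 1 7 3 5 2 4].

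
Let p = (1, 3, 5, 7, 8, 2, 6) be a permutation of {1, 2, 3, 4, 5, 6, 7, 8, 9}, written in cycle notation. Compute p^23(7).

2

7 lies in the 7-cycle (1, 3, 5, 7, 8, 2, 6).
Powers repeat with period 7 on this cycle, and 23 mod 7 = 2, so p^23(7) = p^2(7).
Stepping 2 places around the cycle: 7 → 8 → 2.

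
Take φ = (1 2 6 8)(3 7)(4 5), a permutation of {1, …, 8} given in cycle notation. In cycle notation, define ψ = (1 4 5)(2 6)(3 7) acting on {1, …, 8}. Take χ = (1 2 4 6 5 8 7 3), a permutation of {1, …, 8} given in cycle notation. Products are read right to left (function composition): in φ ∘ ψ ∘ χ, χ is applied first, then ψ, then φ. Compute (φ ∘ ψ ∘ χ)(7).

3

Apply the permutations in order: χ(7) = 3, then ψ(3) = 7, then φ(7) = 3. So (φ ∘ ψ ∘ χ)(7) = 3.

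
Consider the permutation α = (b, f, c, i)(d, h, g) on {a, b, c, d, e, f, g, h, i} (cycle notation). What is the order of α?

The cycle type of α is (4, 3, 1, 1).
The order of α is the least common multiple of its cycle lengths: lcm(4, 3) = 12.

12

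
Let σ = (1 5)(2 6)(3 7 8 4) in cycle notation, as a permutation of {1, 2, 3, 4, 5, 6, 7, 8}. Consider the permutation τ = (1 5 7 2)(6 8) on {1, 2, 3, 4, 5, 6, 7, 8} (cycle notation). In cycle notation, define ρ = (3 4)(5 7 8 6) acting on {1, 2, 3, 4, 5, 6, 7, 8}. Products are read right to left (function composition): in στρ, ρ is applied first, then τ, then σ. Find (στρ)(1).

1

Chase 1: ρ(1) = 1; τ(1) = 5; σ(5) = 1. Hence (στρ)(1) = 1.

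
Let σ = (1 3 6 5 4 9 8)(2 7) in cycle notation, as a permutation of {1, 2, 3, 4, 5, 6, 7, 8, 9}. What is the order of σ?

14

The cycle type of σ is (7, 2).
The order of σ is the least common multiple of its cycle lengths: lcm(7, 2) = 14.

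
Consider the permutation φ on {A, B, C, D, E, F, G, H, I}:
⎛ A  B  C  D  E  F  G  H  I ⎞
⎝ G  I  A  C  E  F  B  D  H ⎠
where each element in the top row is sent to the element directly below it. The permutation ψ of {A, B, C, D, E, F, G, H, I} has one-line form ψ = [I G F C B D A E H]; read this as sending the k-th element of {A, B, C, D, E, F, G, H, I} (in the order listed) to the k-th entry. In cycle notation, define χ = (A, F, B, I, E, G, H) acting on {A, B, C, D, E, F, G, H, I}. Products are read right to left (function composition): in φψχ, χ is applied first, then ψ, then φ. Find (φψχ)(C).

(φψχ)(C) = φ(ψ(χ(C))). χ(C) = C, then ψ(C) = F, then φ(F) = F, so the result is F.

F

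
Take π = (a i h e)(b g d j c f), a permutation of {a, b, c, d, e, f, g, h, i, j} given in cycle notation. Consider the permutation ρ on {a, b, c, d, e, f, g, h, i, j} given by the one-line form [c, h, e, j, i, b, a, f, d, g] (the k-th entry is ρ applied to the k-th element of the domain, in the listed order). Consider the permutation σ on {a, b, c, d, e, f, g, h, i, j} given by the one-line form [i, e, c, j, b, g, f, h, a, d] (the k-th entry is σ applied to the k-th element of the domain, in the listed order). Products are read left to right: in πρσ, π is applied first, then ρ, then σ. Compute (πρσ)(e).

Apply the permutations in order: π(e) = a, then ρ(a) = c, then σ(c) = c. So (πρσ)(e) = c.

c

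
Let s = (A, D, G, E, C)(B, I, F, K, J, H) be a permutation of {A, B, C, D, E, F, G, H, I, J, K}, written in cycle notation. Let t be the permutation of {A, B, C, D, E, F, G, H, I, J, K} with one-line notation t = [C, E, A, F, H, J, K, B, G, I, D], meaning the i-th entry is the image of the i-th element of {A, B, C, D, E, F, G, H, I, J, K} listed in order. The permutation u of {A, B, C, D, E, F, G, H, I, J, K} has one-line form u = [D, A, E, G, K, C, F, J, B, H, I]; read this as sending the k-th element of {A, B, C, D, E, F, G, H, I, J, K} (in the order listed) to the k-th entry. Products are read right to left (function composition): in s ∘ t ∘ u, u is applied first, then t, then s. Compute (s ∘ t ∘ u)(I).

(s ∘ t ∘ u)(I) = s(t(u(I))). u(I) = B, then t(B) = E, then s(E) = C, so the result is C.

C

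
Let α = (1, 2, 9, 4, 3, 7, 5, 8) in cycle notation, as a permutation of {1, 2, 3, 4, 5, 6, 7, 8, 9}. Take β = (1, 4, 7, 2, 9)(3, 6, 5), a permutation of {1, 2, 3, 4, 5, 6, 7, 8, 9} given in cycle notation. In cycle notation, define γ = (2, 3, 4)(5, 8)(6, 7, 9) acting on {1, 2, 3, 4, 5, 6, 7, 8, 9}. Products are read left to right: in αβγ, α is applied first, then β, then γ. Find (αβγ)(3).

Apply the permutations in order: α(3) = 7, then β(7) = 2, then γ(2) = 3. So (αβγ)(3) = 3.

3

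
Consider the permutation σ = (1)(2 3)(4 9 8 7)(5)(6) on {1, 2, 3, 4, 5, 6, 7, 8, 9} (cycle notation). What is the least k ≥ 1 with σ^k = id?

4

The cycle type of σ is (4, 2, 1, 1, 1).
The order is lcm(4, 2) = 4.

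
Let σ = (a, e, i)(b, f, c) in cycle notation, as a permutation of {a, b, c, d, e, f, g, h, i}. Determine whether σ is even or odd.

The cycle lengths are 3, 3, 1, 1, 1.
A cycle of length ℓ contributes ℓ−1 transpositions, so σ is a product of 2 + 2 = 4 transpositions — even.

even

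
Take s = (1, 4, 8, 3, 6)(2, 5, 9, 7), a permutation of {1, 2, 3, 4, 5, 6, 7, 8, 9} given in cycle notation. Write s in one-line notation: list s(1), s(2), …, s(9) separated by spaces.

Image by image: 1↦4, 2↦5, 3↦6, 4↦8, 5↦9, 6↦1, 7↦2, 8↦3, 9↦7.
So the one-line form is 4 5 6 8 9 1 2 3 7.

4 5 6 8 9 1 2 3 7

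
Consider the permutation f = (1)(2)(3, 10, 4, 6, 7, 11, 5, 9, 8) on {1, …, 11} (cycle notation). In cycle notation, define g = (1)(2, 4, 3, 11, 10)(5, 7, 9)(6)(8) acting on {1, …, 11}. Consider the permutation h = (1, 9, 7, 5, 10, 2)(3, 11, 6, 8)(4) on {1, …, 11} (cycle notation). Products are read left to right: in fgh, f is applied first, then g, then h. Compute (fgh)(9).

3

Apply the permutations in order: f(9) = 8, then g(8) = 8, then h(8) = 3. So (fgh)(9) = 3.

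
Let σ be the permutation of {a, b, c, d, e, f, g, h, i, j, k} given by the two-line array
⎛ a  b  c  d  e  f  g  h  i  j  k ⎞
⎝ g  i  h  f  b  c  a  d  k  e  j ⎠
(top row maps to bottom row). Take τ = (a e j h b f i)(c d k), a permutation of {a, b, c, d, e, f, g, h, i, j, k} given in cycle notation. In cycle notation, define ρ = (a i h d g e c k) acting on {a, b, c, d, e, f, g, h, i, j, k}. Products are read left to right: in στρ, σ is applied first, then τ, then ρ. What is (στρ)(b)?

(στρ)(b) = ρ(τ(σ(b))). σ(b) = i, then τ(i) = a, then ρ(a) = i, so the result is i.

i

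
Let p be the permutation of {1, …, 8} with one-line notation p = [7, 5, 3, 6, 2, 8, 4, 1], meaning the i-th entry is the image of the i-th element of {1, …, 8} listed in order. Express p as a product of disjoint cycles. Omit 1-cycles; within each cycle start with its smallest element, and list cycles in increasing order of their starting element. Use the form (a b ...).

(1 7 4 6 8)(2 5)

Start at 1 and follow images: 1 → 7 → 4 → 6 → 8 → 1, giving the cycle (1 7 4 6 8).
Continuing from each remaining unvisited element yields (1 7 4 6 8)(2 5).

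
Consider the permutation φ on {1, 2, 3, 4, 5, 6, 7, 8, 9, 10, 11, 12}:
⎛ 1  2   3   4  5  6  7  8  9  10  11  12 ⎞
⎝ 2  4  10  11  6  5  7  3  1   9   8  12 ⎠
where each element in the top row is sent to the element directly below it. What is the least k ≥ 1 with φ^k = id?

8

Writing φ as disjoint cycles, the cycle lengths are 8, 2, 1, 1.
The order is lcm(8, 2) = 8.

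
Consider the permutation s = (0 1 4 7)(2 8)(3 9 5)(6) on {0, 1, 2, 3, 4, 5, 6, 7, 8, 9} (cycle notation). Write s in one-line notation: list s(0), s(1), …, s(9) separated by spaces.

Each element maps to the next entry in its cycle (wrapping to the front): 0↦1, 1↦4, 2↦8, 3↦9, 4↦7, 5↦3, 6↦6, 7↦0, 8↦2, 9↦5.
So the one-line form is 1 4 8 9 7 3 6 0 2 5.

1 4 8 9 7 3 6 0 2 5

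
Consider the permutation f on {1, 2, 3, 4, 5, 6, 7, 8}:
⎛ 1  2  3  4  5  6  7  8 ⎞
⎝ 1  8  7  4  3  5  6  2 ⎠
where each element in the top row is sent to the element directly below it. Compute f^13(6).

5

Tracing 6 → 5 → … returns to 6 after 4 steps, so 6 lies in a 4-cycle (3 7 6 5).
Since the cycle has length 4, f^13 acts on it the same as f^1 (13 mod 4 = 1).
Advancing 1 step from 6: 6 → 5.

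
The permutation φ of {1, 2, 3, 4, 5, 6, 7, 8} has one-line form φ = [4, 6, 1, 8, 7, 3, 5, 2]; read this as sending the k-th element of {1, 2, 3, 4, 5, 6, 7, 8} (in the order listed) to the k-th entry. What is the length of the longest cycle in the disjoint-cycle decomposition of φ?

Decomposing into disjoint cycles gives (1 4 8 2 6 3)(5 7); the longest has length 6.

6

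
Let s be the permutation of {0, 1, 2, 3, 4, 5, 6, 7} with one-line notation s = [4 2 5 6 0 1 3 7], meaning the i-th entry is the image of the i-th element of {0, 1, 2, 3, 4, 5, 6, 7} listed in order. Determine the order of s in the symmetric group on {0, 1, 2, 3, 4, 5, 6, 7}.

6

The disjoint-cycle form of s has cycle lengths 3, 2, 2, 1.
The order is lcm(3, 2, 2) = 6.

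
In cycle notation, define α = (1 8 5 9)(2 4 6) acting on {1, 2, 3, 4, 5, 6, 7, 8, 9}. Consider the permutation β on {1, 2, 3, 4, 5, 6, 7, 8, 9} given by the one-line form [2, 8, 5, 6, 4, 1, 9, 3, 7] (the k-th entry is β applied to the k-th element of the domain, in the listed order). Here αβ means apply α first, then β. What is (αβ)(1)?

3

α(1) = 8, then β(8) = 3; composing gives (αβ)(1) = 3.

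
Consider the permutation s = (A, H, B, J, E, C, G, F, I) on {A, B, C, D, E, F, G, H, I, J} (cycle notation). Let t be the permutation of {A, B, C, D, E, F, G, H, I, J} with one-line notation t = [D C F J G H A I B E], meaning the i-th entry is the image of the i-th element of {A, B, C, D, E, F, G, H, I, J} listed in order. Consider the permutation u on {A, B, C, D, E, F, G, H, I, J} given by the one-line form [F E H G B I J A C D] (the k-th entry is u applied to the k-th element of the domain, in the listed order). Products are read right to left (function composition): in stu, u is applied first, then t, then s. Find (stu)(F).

Chase F: u(F) = I; t(I) = B; s(B) = J. Hence (stu)(F) = J.

J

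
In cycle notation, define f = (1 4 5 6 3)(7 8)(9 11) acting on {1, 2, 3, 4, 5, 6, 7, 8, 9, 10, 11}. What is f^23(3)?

5

3 lies in the 5-cycle (1 4 5 6 3).
Powers repeat with period 5 on this cycle, and 23 mod 5 = 3, so f^23(3) = f^3(3).
Advancing 3 steps from 3: 3 → 1 → 4 → 5.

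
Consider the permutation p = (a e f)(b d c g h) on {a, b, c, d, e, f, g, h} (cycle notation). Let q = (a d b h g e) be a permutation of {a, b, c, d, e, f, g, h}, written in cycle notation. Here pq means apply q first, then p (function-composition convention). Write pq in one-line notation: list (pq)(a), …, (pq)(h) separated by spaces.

c b g d e a f h

Chase each element through q then p: a → d → c; b → h → b; c → c → g; d → b → d; e → a → e; f → f → a; g → e → f; h → g → h.
Collecting the images, pq = [c b g d e a f h].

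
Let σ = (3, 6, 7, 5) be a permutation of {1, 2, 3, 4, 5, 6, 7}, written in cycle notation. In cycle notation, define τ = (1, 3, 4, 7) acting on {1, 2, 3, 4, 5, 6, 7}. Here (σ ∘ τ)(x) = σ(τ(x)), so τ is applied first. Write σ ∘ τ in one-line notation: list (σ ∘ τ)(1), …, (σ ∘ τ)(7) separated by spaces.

(σ ∘ τ)(x) = σ(τ(x)). Computing each image: σ(τ(1)) = σ(3) = 6, σ(τ(2)) = σ(2) = 2, σ(τ(3)) = σ(4) = 4, σ(τ(4)) = σ(7) = 5, σ(τ(5)) = σ(5) = 3, σ(τ(6)) = σ(6) = 7, σ(τ(7)) = σ(1) = 1.
Hence σ ∘ τ = [6 2 4 5 3 7 1].

6 2 4 5 3 7 1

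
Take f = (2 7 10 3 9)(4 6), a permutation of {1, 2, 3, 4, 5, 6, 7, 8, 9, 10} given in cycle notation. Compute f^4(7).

2

7 lies in the 5-cycle (2 7 10 3 9).
Stepping 4 places around the cycle: 7 → 10 → 3 → 9 → 2.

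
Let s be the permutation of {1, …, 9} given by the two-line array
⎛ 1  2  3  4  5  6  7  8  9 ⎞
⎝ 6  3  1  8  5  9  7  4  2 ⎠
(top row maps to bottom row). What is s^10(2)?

Tracing 2 → 3 → … returns to 2 after 5 steps, so 2 lies in a 5-cycle (1, 6, 9, 2, 3).
On a 5-cycle, s^5 is the identity, so s^10 = s^0 there (10 ≡ 0 mod 5).
So s^10(2) = 2.

2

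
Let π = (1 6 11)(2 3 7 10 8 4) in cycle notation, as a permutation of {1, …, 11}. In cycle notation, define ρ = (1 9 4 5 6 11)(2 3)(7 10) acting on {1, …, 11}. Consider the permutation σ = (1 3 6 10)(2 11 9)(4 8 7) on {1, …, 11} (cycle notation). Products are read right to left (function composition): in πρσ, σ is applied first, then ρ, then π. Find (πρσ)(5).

(πρσ)(5) = π(ρ(σ(5))). σ(5) = 5, then ρ(5) = 6, then π(6) = 11, so the result is 11.

11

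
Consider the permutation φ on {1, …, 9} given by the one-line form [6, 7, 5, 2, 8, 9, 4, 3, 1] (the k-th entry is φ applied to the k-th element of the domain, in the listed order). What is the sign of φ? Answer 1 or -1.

1

In disjoint-cycle form the cycle lengths are 3, 3, 3.
A cycle is odd iff its length is even; φ has 0 even-length cycles, so sgn(φ) = (−1)^0 and φ is even.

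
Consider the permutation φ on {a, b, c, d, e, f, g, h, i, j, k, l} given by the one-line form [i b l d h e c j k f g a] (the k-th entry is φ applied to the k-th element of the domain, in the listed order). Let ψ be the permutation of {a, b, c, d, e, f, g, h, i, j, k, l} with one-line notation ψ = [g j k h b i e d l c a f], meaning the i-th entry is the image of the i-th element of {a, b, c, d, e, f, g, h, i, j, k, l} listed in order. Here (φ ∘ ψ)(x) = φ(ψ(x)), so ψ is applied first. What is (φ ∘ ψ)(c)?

(φ ∘ ψ)(c) = φ(ψ(c)). ψ(c) = k, then φ(k) = g. So (φ ∘ ψ)(c) = g.

g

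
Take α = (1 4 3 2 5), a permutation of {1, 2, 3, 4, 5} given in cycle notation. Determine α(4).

3

4 appears in (1 4 3 2 5); the next entry (wrapping around) is 3.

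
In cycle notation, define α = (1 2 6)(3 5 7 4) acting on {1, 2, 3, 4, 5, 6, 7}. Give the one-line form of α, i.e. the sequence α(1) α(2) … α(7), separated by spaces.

Each element maps to the next entry in its cycle (wrapping to the front): 1→2, 2→6, 3→5, 4→3, 5→7, 6→1, 7→4.
Listing these in domain order gives 2 6 5 3 7 1 4.

2 6 5 3 7 1 4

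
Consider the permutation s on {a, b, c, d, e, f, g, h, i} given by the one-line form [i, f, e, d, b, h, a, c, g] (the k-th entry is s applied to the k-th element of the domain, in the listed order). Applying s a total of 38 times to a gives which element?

Tracing a → i → … returns to a after 3 steps, so a lies in a 3-cycle (a i g).
Since the cycle has length 3, s^38 acts on it the same as s^2 (38 mod 3 = 2).
Advancing 2 steps from a: a → i → g.

g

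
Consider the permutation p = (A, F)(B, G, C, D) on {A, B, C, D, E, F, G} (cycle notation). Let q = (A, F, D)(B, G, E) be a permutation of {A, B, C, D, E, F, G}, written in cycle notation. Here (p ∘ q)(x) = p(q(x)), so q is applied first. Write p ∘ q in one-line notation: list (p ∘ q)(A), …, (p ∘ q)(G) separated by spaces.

A C D F G B E

(p ∘ q)(x) = p(q(x)). Computing each image: p(q(A)) = p(F) = A, p(q(B)) = p(G) = C, p(q(C)) = p(C) = D, p(q(D)) = p(A) = F, p(q(E)) = p(B) = G, p(q(F)) = p(D) = B, p(q(G)) = p(E) = E.
Hence p ∘ q = [A C D F G B E].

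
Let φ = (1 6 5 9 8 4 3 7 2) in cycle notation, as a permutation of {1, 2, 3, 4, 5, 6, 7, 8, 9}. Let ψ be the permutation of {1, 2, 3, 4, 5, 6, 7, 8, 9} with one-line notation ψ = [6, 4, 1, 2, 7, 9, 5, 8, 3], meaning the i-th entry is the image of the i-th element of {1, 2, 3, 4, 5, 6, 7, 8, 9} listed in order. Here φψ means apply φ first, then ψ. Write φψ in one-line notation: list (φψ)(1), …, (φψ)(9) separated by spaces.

(φψ)(x) = ψ(φ(x)). Computing each image: ψ(φ(1)) = ψ(6) = 9, ψ(φ(2)) = ψ(1) = 6, ψ(φ(3)) = ψ(7) = 5, ψ(φ(4)) = ψ(3) = 1, ψ(φ(5)) = ψ(9) = 3, ψ(φ(6)) = ψ(5) = 7, ψ(φ(7)) = ψ(2) = 4, ψ(φ(8)) = ψ(4) = 2, ψ(φ(9)) = ψ(8) = 8.
Hence φψ = [9 6 5 1 3 7 4 2 8].

9 6 5 1 3 7 4 2 8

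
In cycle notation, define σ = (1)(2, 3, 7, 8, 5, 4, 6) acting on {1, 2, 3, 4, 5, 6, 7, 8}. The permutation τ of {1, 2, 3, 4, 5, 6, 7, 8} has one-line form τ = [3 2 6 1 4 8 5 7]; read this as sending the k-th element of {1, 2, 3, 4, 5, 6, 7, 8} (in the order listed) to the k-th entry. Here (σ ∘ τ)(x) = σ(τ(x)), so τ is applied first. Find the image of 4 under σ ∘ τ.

First apply τ: τ(4) = 1, then σ(1) = 1. Thus (σ ∘ τ)(4) = 1.

1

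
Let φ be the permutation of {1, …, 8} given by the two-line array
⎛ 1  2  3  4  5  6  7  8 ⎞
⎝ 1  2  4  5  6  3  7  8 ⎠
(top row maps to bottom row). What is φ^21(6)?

Tracing 6 → 3 → … returns to 6 after 4 steps, so 6 lies in a 4-cycle (3, 4, 5, 6).
Since the cycle has length 4, φ^21 acts on it the same as φ^1 (21 mod 4 = 1).
Stepping 1 place around the cycle: 6 → 3.

3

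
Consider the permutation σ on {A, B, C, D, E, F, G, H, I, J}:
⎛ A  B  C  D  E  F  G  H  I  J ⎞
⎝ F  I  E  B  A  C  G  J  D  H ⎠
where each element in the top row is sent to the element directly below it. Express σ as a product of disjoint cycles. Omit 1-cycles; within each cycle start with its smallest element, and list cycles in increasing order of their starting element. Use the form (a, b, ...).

Iterating σ from A gives A → F → C → E → A; that is the 4-cycle (A, F, C, E).
Continuing from each remaining unvisited element yields (A, F, C, E)(B, I, D)(H, J).

(A, F, C, E)(B, I, D)(H, J)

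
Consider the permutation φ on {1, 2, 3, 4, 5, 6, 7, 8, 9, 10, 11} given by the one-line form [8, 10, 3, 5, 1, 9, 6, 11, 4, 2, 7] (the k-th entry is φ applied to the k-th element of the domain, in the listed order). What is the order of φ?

8

Writing φ as disjoint cycles, the cycle lengths are 8, 2, 1.
Since disjoint cycles commute, ord(φ) = lcm(8, 2) = 8.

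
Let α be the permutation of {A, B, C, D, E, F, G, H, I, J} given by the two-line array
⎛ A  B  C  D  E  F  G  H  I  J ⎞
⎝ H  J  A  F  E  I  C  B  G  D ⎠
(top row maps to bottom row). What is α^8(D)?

Tracing D → F → … returns to D after 9 steps, so D lies in a 9-cycle (A H B J D F I G C).
Advancing 8 steps from D: D → F → I → G → C → A → H → B → J.

J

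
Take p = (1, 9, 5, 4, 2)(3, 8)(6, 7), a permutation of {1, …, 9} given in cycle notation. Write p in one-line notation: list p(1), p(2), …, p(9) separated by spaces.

9 1 8 2 4 7 6 3 5

Each element maps to the next entry in its cycle (wrapping to the front): 1→9, 2→1, 3→8, 4→2, 5→4, 6→7, 7→6, 8→3, 9→5.
So the one-line form is 9 1 8 2 4 7 6 3 5.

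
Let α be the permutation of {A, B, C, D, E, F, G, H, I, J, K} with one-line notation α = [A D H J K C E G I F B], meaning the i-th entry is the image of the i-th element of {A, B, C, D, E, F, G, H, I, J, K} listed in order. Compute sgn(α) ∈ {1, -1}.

1

In disjoint-cycle form the cycle lengths are 9, 1, 1.
A cycle is odd iff its length is even; α has 0 even-length cycles, so sgn(α) = (−1)^0 and α is even.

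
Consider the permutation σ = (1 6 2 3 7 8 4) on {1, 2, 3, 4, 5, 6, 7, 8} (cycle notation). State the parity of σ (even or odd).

The cycle lengths are 7, 1.
A cycle of length ℓ contributes ℓ−1 transpositions, so σ is a product of 6 transpositions — even.

even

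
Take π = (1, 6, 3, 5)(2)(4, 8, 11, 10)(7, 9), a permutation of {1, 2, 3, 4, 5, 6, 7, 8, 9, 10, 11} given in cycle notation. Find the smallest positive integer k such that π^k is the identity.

The disjoint cycles have lengths 4, 4, 2, 1.
The order is lcm(4, 4, 2) = 4.

4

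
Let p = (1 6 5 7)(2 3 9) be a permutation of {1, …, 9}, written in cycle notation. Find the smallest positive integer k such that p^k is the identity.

12

The disjoint cycles have lengths 4, 3, 1, 1.
The order of p is the least common multiple of its cycle lengths: lcm(4, 3) = 12.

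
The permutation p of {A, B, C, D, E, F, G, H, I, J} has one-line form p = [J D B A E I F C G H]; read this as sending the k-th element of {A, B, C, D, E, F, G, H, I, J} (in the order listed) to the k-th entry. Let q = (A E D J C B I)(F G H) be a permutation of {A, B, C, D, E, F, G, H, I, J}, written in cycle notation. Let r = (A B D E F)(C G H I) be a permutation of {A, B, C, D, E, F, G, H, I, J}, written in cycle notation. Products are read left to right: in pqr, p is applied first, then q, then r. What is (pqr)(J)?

A

(pqr)(J) = r(q(p(J))). p(J) = H, then q(H) = F, then r(F) = A, so the result is A.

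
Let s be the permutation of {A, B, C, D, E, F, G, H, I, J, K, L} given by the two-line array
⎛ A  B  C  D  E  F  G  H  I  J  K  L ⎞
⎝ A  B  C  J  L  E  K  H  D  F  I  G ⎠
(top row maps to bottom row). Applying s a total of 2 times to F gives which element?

Tracing F → E → … returns to F after 8 steps, so F lies in an 8-cycle (D J F E L G K I).
Advancing 2 steps from F: F → E → L.

L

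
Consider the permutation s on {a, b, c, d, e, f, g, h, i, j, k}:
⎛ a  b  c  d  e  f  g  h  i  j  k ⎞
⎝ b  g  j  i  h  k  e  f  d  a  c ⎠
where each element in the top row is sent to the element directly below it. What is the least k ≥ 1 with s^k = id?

18

The disjoint-cycle form of s has cycle lengths 9, 2.
Since disjoint cycles commute, ord(s) = lcm(9, 2) = 18.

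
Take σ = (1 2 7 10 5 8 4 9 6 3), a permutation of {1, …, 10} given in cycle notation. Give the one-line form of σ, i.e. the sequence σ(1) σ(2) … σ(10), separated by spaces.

2 7 1 9 8 3 10 4 6 5

Image by image: 1→2, 2→7, 3→1, 4→9, 5→8, 6→3, 7→10, 8→4, 9→6, 10→5.
Listing these in domain order gives 2 7 1 9 8 3 10 4 6 5.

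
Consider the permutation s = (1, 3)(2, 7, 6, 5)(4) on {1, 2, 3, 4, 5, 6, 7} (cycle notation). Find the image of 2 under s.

7

In the cycle (2, 7, 6, 5), 2 is followed by 7, so s(2) = 7.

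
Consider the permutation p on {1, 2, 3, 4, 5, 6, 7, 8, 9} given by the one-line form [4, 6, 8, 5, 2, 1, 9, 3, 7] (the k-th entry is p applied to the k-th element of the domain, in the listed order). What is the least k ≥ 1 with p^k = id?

Writing p as disjoint cycles, the cycle lengths are 5, 2, 2.
Since disjoint cycles commute, ord(p) = lcm(5, 2, 2) = 10.

10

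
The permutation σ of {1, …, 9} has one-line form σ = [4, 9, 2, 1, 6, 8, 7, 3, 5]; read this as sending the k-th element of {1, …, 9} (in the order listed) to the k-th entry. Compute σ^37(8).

Tracing 8 → 3 → … returns to 8 after 6 steps, so 8 lies in a 6-cycle (2 9 5 6 8 3).
On a 6-cycle, σ^6 is the identity, so σ^37 = σ^1 there (37 ≡ 1 mod 6).
Stepping 1 place around the cycle: 8 → 3.

3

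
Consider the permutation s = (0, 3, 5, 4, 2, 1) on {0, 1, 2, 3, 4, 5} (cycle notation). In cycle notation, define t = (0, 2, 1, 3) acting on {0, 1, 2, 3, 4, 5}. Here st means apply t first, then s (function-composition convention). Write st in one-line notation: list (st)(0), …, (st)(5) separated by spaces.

Chase each element through t then s: 0 → 2 → 1; 1 → 3 → 5; 2 → 1 → 0; 3 → 0 → 3; 4 → 4 → 2; 5 → 5 → 4.
So st in one-line form is 1 5 0 3 2 4.

1 5 0 3 2 4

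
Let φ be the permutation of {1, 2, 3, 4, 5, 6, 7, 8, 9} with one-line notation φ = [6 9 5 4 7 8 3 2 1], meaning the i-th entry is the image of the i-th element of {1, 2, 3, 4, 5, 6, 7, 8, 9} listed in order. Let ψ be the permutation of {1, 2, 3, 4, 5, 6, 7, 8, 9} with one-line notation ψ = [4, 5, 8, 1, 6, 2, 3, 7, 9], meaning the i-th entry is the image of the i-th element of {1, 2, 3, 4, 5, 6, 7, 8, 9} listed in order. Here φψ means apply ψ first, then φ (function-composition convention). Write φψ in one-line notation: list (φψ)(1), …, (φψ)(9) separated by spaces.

(φψ)(x) = φ(ψ(x)). Computing each image: φ(ψ(1)) = φ(4) = 4, φ(ψ(2)) = φ(5) = 7, φ(ψ(3)) = φ(8) = 2, φ(ψ(4)) = φ(1) = 6, φ(ψ(5)) = φ(6) = 8, φ(ψ(6)) = φ(2) = 9, φ(ψ(7)) = φ(3) = 5, φ(ψ(8)) = φ(7) = 3, φ(ψ(9)) = φ(9) = 1.
Hence φψ = [4 7 2 6 8 9 5 3 1].

4 7 2 6 8 9 5 3 1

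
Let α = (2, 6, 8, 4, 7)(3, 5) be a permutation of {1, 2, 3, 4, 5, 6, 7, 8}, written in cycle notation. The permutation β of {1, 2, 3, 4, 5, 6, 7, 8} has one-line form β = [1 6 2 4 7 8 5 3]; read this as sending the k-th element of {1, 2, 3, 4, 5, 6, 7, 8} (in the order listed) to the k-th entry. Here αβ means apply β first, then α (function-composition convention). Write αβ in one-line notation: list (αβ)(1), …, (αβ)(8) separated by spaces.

1 8 6 7 2 4 3 5

For each element, apply β then α: 1 → 1 → 1; 2 → 6 → 8; 3 → 2 → 6; 4 → 4 → 7; 5 → 7 → 2; 6 → 8 → 4; 7 → 5 → 3; 8 → 3 → 5.
Collecting the images, αβ = [1 8 6 7 2 4 3 5].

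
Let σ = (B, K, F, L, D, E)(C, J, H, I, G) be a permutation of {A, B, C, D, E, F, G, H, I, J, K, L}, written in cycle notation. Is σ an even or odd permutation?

The cycle lengths are 6, 5, 1.
A cycle is odd iff its length is even; σ has 1 even-length cycle, so sgn(σ) = (−1)^1 and σ is odd.

odd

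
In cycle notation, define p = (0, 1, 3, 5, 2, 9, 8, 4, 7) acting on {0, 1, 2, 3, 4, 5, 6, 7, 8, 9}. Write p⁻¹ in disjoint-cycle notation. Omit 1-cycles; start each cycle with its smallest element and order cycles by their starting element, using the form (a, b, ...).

Inverting a permutation written in cycle notation just reverses the order within every cycle.
Reversing each cycle of p and rotating so the smallest element leads gives (0, 7, 4, 8, 9, 2, 5, 3, 1).

(0, 7, 4, 8, 9, 2, 5, 3, 1)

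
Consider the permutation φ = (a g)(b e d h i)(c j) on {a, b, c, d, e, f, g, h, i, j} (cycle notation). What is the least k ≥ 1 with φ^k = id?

The disjoint cycles have lengths 5, 2, 2, 1.
The order is lcm(5, 2, 2) = 10.

10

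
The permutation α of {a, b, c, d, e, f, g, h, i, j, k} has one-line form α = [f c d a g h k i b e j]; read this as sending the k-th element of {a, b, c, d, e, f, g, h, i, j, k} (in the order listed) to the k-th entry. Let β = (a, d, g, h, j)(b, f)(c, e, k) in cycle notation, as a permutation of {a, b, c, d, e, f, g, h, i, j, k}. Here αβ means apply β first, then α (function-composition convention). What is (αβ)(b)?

β(b) = f, then α(f) = h; composing gives (αβ)(b) = h.

h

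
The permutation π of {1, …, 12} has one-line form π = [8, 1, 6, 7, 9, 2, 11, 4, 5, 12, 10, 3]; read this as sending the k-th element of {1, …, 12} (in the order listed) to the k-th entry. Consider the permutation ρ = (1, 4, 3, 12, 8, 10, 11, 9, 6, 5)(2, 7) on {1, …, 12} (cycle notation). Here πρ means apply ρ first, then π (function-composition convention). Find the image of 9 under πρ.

(πρ)(9) = π(ρ(9)). ρ(9) = 6, then π(6) = 2. So (πρ)(9) = 2.

2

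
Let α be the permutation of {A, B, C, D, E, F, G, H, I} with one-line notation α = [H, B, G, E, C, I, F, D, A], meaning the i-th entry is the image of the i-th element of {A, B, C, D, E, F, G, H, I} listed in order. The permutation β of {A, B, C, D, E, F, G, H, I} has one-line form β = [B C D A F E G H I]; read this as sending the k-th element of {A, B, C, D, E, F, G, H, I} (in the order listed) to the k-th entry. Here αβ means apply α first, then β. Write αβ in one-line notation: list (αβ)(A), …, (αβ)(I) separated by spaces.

H C G F D I E A B

(αβ)(x) = β(α(x)). Computing each image: β(α(A)) = β(H) = H, β(α(B)) = β(B) = C, β(α(C)) = β(G) = G, β(α(D)) = β(E) = F, β(α(E)) = β(C) = D, β(α(F)) = β(I) = I, β(α(G)) = β(F) = E, β(α(H)) = β(D) = A, β(α(I)) = β(A) = B.
Hence αβ = [H C G F D I E A B].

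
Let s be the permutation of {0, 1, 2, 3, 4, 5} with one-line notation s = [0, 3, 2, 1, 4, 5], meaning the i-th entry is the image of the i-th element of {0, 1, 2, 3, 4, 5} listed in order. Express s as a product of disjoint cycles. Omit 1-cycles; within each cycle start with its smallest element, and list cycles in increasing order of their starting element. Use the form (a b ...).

Start at 1 and follow images: 1 → 3 → 1, giving the cycle (1 3).
Repeating from the next unused element and collecting all non-trivial cycles gives (1 3).

(1 3)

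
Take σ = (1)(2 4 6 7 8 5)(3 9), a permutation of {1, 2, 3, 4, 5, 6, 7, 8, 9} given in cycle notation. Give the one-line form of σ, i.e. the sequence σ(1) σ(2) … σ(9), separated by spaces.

1 4 9 6 2 7 8 5 3

Reading each image from the cycles: 1→1, 2→4, 3→9, 4→6, 5→2, 6→7, 7→8, 8→5, 9→3.
So the one-line form is 1 4 9 6 2 7 8 5 3.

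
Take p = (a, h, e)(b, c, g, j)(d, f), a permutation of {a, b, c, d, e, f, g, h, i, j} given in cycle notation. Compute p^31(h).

h lies in the 3-cycle (a, h, e).
Powers repeat with period 3 on this cycle, and 31 mod 3 = 1, so p^31(h) = p^1(h).
Advancing 1 step from h: h → e.

e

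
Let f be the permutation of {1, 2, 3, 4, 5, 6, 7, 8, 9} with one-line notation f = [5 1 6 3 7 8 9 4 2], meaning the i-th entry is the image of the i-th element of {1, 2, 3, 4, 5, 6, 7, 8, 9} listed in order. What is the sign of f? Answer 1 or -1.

-1

In disjoint-cycle form the cycle lengths are 5, 4.
A cycle of length ℓ contributes ℓ−1 transpositions, so f is a product of 4 + 3 = 7 transpositions — odd.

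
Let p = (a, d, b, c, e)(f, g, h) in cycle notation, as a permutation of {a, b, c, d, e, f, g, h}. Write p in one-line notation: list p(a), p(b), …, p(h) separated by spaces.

Each element maps to the next entry in its cycle (wrapping to the front): a→d, b→c, c→e, d→b, e→a, f→g, g→h, h→f.
So the one-line form is d c e b a g h f.

d c e b a g h f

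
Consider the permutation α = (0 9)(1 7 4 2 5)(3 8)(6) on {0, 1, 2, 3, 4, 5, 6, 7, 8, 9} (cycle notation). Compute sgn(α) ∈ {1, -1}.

1

The cycle lengths are 5, 2, 2, 1.
A cycle is odd iff its length is even; α has 2 even-length cycles, so sgn(α) = (−1)^2 and α is even.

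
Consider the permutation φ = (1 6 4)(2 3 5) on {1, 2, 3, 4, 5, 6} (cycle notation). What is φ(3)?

5

Within (2 3 5), 3 ↦ 5.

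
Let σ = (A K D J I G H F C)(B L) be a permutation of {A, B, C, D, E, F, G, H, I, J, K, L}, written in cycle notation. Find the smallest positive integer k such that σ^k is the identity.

18

The cycle type of σ is (9, 2, 1).
Since disjoint cycles commute, ord(σ) = lcm(9, 2) = 18.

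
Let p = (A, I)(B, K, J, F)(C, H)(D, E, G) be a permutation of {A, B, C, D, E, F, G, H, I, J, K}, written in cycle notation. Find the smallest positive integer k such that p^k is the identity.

The disjoint cycles have lengths 4, 3, 2, 2.
The order of p is the least common multiple of its cycle lengths: lcm(4, 3, 2, 2) = 12.

12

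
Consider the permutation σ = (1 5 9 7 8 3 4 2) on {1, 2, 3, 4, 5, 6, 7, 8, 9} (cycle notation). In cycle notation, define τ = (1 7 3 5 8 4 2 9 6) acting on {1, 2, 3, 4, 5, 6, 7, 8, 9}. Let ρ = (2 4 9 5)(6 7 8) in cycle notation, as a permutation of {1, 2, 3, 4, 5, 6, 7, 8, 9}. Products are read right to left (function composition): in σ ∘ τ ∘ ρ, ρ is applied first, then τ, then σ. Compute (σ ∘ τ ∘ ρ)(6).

Apply the permutations in order: ρ(6) = 7, then τ(7) = 3, then σ(3) = 4. So (σ ∘ τ ∘ ρ)(6) = 4.

4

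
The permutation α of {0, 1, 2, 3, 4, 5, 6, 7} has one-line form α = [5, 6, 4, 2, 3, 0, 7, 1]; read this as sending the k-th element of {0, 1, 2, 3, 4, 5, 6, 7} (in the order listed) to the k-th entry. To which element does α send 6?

7

6 is element number 7 of the domain, and entry number 7 of the one-line form is 7, so α(6) = 7.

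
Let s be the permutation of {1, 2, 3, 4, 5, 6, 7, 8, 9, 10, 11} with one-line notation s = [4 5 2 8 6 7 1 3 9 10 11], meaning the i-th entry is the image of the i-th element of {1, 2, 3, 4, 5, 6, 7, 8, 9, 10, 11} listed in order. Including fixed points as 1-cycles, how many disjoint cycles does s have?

The cycle decomposition is (1 4 8 3 2 5 6 7)(9)(10)(11), which has 4 cycles (counting 1-cycles).

4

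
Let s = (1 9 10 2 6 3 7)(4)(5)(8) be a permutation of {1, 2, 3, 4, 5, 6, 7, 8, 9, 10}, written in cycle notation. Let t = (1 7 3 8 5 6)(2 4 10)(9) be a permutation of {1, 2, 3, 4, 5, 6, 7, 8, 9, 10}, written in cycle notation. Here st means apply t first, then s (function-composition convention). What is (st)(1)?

1

First apply t: t(1) = 7, then s(7) = 1. Thus (st)(1) = 1.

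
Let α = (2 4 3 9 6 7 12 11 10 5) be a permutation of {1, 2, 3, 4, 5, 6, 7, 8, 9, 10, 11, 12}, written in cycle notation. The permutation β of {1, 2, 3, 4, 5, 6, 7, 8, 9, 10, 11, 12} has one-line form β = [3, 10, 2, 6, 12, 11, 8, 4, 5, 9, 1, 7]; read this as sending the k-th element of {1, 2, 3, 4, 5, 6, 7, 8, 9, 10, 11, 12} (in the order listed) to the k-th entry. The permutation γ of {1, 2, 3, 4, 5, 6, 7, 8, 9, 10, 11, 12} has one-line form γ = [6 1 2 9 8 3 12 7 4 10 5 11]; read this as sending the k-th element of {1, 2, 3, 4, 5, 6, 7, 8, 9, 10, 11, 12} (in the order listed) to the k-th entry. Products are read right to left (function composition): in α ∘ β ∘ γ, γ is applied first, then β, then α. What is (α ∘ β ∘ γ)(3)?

5

(α ∘ β ∘ γ)(3) = α(β(γ(3))). γ(3) = 2, then β(2) = 10, then α(10) = 5, so the result is 5.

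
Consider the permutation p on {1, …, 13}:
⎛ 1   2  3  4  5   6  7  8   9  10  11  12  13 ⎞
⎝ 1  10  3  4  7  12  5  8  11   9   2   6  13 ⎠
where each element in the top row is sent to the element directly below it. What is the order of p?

Decomposing into disjoint cycles gives cycle lengths 4, 2, 2, 1, 1, 1, 1, 1.
The order of p is the least common multiple of its cycle lengths: lcm(4, 2, 2) = 4.

4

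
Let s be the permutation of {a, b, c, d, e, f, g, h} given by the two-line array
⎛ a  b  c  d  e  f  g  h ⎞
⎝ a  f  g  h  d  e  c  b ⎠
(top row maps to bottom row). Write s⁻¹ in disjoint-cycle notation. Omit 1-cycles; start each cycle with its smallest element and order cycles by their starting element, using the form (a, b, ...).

The cycle decomposition of s is (b, f, e, d, h)(c, g).
The inverse reverses every cycle; in canonical form, s⁻¹ = (b, h, d, e, f)(c, g).

(b, h, d, e, f)(c, g)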